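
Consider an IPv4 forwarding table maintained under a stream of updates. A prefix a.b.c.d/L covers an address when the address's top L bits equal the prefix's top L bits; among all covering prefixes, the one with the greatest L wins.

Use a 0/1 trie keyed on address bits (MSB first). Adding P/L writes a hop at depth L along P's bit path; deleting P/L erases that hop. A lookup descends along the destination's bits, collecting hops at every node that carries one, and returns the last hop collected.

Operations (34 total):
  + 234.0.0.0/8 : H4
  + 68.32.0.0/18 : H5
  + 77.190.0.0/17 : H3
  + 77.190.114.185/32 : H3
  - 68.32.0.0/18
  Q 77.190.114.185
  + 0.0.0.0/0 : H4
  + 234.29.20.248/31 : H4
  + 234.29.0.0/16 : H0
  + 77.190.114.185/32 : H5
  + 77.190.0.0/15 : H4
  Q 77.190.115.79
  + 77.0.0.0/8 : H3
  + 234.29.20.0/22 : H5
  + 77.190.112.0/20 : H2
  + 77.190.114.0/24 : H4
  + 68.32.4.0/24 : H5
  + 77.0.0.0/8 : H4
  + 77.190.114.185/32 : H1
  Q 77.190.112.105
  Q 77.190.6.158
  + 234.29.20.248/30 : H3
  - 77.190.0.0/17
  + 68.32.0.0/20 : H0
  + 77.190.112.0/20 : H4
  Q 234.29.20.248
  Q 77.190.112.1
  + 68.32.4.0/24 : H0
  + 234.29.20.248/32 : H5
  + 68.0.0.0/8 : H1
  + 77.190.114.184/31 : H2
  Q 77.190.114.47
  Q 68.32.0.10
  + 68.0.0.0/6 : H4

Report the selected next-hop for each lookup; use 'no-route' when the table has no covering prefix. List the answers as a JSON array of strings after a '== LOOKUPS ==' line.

Process each operation:
  add 234.0.0.0/8 -> H4 at depth 8
  add 68.32.0.0/18 -> H5 at depth 18
  add 77.190.0.0/17 -> H3 at depth 17
  add 77.190.114.185/32 -> H3 at depth 32
  - 68.32.0.0/18 clear@18
  Q 77.190.114.185: descend 01001101101111100111001010111001 ; hops seen [H3,H3] ; pick H3
  add 0.0.0.0/0 -> H4 at depth 0
  add 234.29.20.248/31 -> H4 at depth 31
  add 234.29.0.0/16 -> H0 at depth 16
  add 77.190.114.185/32 -> H5 at depth 32
  add 77.190.0.0/15 -> H4 at depth 15
  Q 77.190.115.79: descend 01001101101111100111001 ; hops seen [H4,H4,H3] ; pick H3
  add 77.0.0.0/8 -> H3 at depth 8
  add 234.29.20.0/22 -> H5 at depth 22
  add 77.190.112.0/20 -> H2 at depth 20
  add 77.190.114.0/24 -> H4 at depth 24
  add 68.32.4.0/24 -> H5 at depth 24
  add 77.0.0.0/8 -> H4 at depth 8
  add 77.190.114.185/32 -> H1 at depth 32
  Q 77.190.112.105: descend 0100110110111110011100 ; hops seen [H4,H4,H4,H3,H2] ; pick H2
  Q 77.190.6.158: descend 01001101101111100 ; hops seen [H4,H4,H4,H3] ; pick H3
  add 234.29.20.248/30 -> H3 at depth 30
  - 77.190.0.0/17 clear@17
  add 68.32.0.0/20 -> H0 at depth 20
  add 77.190.112.0/20 -> H4 at depth 20
  Q 234.29.20.248: descend 1110101000011101000101001111100 ; hops seen [H4,H4,H0,H5,H3,H4] ; pick H4
  Q 77.190.112.1: descend 0100110110111110011100 ; hops seen [H4,H4,H4,H4] ; pick H4
  add 68.32.4.0/24 -> H0 at depth 24
  add 234.29.20.248/32 -> H5 at depth 32
  add 68.0.0.0/8 -> H1 at depth 8
  add 77.190.114.184/31 -> H2 at depth 31
  Q 77.190.114.47: descend 010011011011111001110010 ; hops seen [H4,H4,H4,H4,H4] ; pick H4
  Q 68.32.0.10: descend 010001000010000000000 ; hops seen [H4,H1,H0] ; pick H0
  add 68.0.0.0/6 -> H4 at depth 6

== LOOKUPS ==
["H3","H3","H2","H3","H4","H4","H4","H0"]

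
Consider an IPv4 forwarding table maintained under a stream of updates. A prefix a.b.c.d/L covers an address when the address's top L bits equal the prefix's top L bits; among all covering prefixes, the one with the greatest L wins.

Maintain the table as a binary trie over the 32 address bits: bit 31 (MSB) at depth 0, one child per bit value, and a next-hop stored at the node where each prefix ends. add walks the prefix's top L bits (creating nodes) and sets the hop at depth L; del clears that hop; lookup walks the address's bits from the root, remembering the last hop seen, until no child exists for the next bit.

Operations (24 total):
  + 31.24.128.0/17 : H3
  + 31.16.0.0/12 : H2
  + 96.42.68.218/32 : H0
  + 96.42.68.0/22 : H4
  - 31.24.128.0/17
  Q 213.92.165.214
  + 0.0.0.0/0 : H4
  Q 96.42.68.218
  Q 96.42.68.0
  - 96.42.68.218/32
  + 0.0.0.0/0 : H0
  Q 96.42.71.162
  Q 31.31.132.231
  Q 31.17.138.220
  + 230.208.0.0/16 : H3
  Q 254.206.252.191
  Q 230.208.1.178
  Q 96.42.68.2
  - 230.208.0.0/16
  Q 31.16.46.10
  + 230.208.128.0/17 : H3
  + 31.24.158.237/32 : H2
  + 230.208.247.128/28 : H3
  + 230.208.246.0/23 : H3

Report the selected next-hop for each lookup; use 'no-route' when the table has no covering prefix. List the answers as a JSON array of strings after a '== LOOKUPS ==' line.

Process each operation:
  add 31.24.128.0/17 -> H3 at depth 17
  add 31.16.0.0/12 -> H2 at depth 12
  add 96.42.68.218/32 -> H0 at depth 32
  add 96.42.68.0/22 -> H4 at depth 22
  del 31.24.128.0/17 (clear depth 17)
  lookup 213.92.165.214: bits ε walk d0:- -> no-route
  add 0.0.0.0/0 -> H4 at depth 0
  lookup 96.42.68.218: bits 01100000001010100100010011011010 walk d0:H4→d1:-→d2:-→d3:-→d4:-→d5:-→d6:-→d7:-→d8:-→d9:-→d10:-→d11:-→d12:-→d13:-→d14:-→d15:-→d16:-→d17:-→d18:-→d19:-→d20:-→d21:-→d22:H4→d23:-→d24:-→d25:-→d26:-→d27:-→d28:-→d29:-→d30:-→d31:-→d32:H0 -> H0
  lookup 96.42.68.0: bits 011000000010101001000100 walk d0:H4→d1:-→d2:-→d3:-→d4:-→d5:-→d6:-→d7:-→d8:-→d9:-→d10:-→d11:-→d12:-→d13:-→d14:-→d15:-→d16:-→d17:-→d18:-→d19:-→d20:-→d21:-→d22:H4→d23:-→d24:- -> H4
  del 96.42.68.218/32 (clear depth 32)
  add 0.0.0.0/0 -> H0 at depth 0
  lookup 96.42.71.162: bits 0110000000101010010001 walk d0:H0→d1:-→d2:-→d3:-→d4:-→d5:-→d6:-→d7:-→d8:-→d9:-→d10:-→d11:-→d12:-→d13:-→d14:-→d15:-→d16:-→d17:-→d18:-→d19:-→d20:-→d21:-→d22:H4 -> H4
  lookup 31.31.132.231: bits 0001111100011 walk d0:H0→d1:-→d2:-→d3:-→d4:-→d5:-→d6:-→d7:-→d8:-→d9:-→d10:-→d11:-→d12:H2→d13:- -> H2
  lookup 31.17.138.220: bits 000111110001 walk d0:H0→d1:-→d2:-→d3:-→d4:-→d5:-→d6:-→d7:-→d8:-→d9:-→d10:-→d11:-→d12:H2 -> H2
  add 230.208.0.0/16 -> H3 at depth 16
  lookup 254.206.252.191: bits 111 walk d0:H0→d1:-→d2:-→d3:- -> H0
  lookup 230.208.1.178: bits 1110011011010000 walk d0:H0→d1:-→d2:-→d3:-→d4:-→d5:-→d6:-→d7:-→d8:-→d9:-→d10:-→d11:-→d12:-→d13:-→d14:-→d15:-→d16:H3 -> H3
  lookup 96.42.68.2: bits 011000000010101001000100 walk d0:H0→d1:-→d2:-→d3:-→d4:-→d5:-→d6:-→d7:-→d8:-→d9:-→d10:-→d11:-→d12:-→d13:-→d14:-→d15:-→d16:-→d17:-→d18:-→d19:-→d20:-→d21:-→d22:H4→d23:-→d24:- -> H4
  del 230.208.0.0/16 (clear depth 16)
  lookup 31.16.46.10: bits 000111110001 walk d0:H0→d1:-→d2:-→d3:-→d4:-→d5:-→d6:-→d7:-→d8:-→d9:-→d10:-→d11:-→d12:H2 -> H2
  add 230.208.128.0/17 -> H3 at depth 17
  add 31.24.158.237/32 -> H2 at depth 32
  add 230.208.247.128/28 -> H3 at depth 28
  add 230.208.246.0/23 -> H3 at depth 23

== LOOKUPS ==
["no-route","H0","H4","H4","H2","H2","H0","H3","H4","H2"]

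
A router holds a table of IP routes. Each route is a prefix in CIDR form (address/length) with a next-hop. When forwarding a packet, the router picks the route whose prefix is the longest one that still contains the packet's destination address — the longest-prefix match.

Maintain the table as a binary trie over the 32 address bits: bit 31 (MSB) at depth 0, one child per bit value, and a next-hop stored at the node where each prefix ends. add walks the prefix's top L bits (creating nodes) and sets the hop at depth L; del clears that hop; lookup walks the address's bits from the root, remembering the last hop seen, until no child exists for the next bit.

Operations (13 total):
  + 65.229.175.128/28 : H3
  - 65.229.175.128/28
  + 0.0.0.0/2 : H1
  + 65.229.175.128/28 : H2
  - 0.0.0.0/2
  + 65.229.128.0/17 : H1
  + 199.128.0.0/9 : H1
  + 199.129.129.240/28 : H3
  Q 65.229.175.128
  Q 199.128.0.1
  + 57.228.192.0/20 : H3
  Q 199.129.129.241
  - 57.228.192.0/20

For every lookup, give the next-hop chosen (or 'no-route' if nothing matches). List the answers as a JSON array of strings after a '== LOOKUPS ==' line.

Trace:
  + 65.229.175.128/28 (H3) depth=28
  - 65.229.175.128/28 clear@28
  + 0.0.0.0/2 (H1) depth=2
  + 65.229.175.128/28 (H2) depth=28
  - 0.0.0.0/2 clear@2
  + 65.229.128.0/17 (H1) depth=17
  + 199.128.0.0/9 (H1) depth=9
  + 199.129.129.240/28 (H3) depth=28
  lookup 65.229.175.128: bits 0100000111100101101011111000 walk d0:-→d1:-→d2:-→d3:-→d4:-→d5:-→d6:-→d7:-→d8:-→d9:-→d10:-→d11:-→d12:-→d13:-→d14:-→d15:-→d16:-→d17:H1→d18:-→d19:-→d20:-→d21:-→d22:-→d23:-→d24:-→d25:-→d26:-→d27:-→d28:H2 -> H2
  lookup 199.128.0.1: bits 110001111000000 walk d0:-→d1:-→d2:-→d3:-→d4:-→d5:-→d6:-→d7:-→d8:-→d9:H1→d10:-→d11:-→d12:-→d13:-→d14:-→d15:- -> H1
  + 57.228.192.0/20 (H3) depth=20
  lookup 199.129.129.241: bits 1100011110000001100000011111 walk d0:-→d1:-→d2:-→d3:-→d4:-→d5:-→d6:-→d7:-→d8:-→d9:H1→d10:-→d11:-→d12:-→d13:-→d14:-→d15:-→d16:-→d17:-→d18:-→d19:-→d20:-→d21:-→d22:-→d23:-→d24:-→d25:-→d26:-→d27:-→d28:H3 -> H3
  - 57.228.192.0/20 clear@20

== LOOKUPS ==
["H2","H1","H3"]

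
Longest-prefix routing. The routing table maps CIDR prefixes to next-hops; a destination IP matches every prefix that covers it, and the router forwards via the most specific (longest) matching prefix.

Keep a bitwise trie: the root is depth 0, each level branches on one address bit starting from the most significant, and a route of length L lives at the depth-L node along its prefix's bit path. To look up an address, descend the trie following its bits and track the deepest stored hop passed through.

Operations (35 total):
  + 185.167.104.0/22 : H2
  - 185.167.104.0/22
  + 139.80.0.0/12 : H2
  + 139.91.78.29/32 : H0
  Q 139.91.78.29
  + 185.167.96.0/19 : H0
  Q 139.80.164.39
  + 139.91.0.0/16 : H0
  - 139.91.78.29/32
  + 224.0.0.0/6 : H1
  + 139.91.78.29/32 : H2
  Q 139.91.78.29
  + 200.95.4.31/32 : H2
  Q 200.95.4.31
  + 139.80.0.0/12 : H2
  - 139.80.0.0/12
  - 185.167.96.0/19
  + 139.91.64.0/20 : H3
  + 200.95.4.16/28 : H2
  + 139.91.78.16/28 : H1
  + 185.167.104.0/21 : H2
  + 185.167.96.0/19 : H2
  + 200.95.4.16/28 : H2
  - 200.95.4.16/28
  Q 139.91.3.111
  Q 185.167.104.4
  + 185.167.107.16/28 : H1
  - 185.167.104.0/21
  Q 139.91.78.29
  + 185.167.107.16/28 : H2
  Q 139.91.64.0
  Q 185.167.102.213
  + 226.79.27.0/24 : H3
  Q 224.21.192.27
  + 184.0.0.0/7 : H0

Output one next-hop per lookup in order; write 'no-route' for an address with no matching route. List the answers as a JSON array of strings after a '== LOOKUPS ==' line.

Trace:
  add 185.167.104.0/22 -> H2 at depth 22
  del 185.167.104.0/22 (clear depth 22)
  add 139.80.0.0/12 -> H2 at depth 12
  add 139.91.78.29/32 -> H0 at depth 32
  ? 139.91.78.29  path d0:-→d1:-→d2:-→d3:-→d4:-→d5:-→d6:-→d7:-→d8:-→d9:-→d10:-→d11:-→d12:H2→d13:-→d14:-→d15:-→d16:-→d17:-→d18:-→d19:-→d20:-→d21:-→d22:-→d23:-→d24:-→d25:-→d26:-→d27:-→d28:-→d29:-→d30:-→d31:-→d32:H0  best=H0
  add 185.167.96.0/19 -> H0 at depth 19
  ? 139.80.164.39  path d0:-→d1:-→d2:-→d3:-→d4:-→d5:-→d6:-→d7:-→d8:-→d9:-→d10:-→d11:-→d12:H2  best=H2
  add 139.91.0.0/16 -> H0 at depth 16
  del 139.91.78.29/32 (clear depth 32)
  add 224.0.0.0/6 -> H1 at depth 6
  add 139.91.78.29/32 -> H2 at depth 32
  ? 139.91.78.29  path d0:-→d1:-→d2:-→d3:-→d4:-→d5:-→d6:-→d7:-→d8:-→d9:-→d10:-→d11:-→d12:H2→d13:-→d14:-→d15:-→d16:H0→d17:-→d18:-→d19:-→d20:-→d21:-→d22:-→d23:-→d24:-→d25:-→d26:-→d27:-→d28:-→d29:-→d30:-→d31:-→d32:H2  best=H2
  add 200.95.4.31/32 -> H2 at depth 32
  ? 200.95.4.31  path d0:-→d1:-→d2:-→d3:-→d4:-→d5:-→d6:-→d7:-→d8:-→d9:-→d10:-→d11:-→d12:-→d13:-→d14:-→d15:-→d16:-→d17:-→d18:-→d19:-→d20:-→d21:-→d22:-→d23:-→d24:-→d25:-→d26:-→d27:-→d28:-→d29:-→d30:-→d31:-→d32:H2  best=H2
  add 139.80.0.0/12 -> H2 at depth 12
  del 139.80.0.0/12 (clear depth 12)
  del 185.167.96.0/19 (clear depth 19)
  add 139.91.64.0/20 -> H3 at depth 20
  add 200.95.4.16/28 -> H2 at depth 28
  add 139.91.78.16/28 -> H1 at depth 28
  add 185.167.104.0/21 -> H2 at depth 21
  add 185.167.96.0/19 -> H2 at depth 19
  add 200.95.4.16/28 -> H2 at depth 28
  del 200.95.4.16/28 (clear depth 28)
  ? 139.91.3.111  path d0:-→d1:-→d2:-→d3:-→d4:-→d5:-→d6:-→d7:-→d8:-→d9:-→d10:-→d11:-→d12:-→d13:-→d14:-→d15:-→d16:H0→d17:-  best=H0
  ? 185.167.104.4  path d0:-→d1:-→d2:-→d3:-→d4:-→d5:-→d6:-→d7:-→d8:-→d9:-→d10:-→d11:-→d12:-→d13:-→d14:-→d15:-→d16:-→d17:-→d18:-→d19:H2→d20:-→d21:H2→d22:-  best=H2
  add 185.167.107.16/28 -> H1 at depth 28
  del 185.167.104.0/21 (clear depth 21)
  ? 139.91.78.29  path d0:-→d1:-→d2:-→d3:-→d4:-→d5:-→d6:-→d7:-→d8:-→d9:-→d10:-→d11:-→d12:-→d13:-→d14:-→d15:-→d16:H0→d17:-→d18:-→d19:-→d20:H3→d21:-→d22:-→d23:-→d24:-→d25:-→d26:-→d27:-→d28:H1→d29:-→d30:-→d31:-→d32:H2  best=H2
  add 185.167.107.16/28 -> H2 at depth 28
  ? 139.91.64.0  path d0:-→d1:-→d2:-→d3:-→d4:-→d5:-→d6:-→d7:-→d8:-→d9:-→d10:-→d11:-→d12:-→d13:-→d14:-→d15:-→d16:H0→d17:-→d18:-→d19:-→d20:H3  best=H3
  ? 185.167.102.213  path d0:-→d1:-→d2:-→d3:-→d4:-→d5:-→d6:-→d7:-→d8:-→d9:-→d10:-→d11:-→d12:-→d13:-→d14:-→d15:-→d16:-→d17:-→d18:-→d19:H2→d20:-  best=H2
  add 226.79.27.0/24 -> H3 at depth 24
  ? 224.21.192.27  path d0:-→d1:-→d2:-→d3:-→d4:-→d5:-→d6:H1  best=H1
  add 184.0.0.0/7 -> H0 at depth 7

== LOOKUPS ==
["H0","H2","H2","H2","H0","H2","H2","H3","H2","H1"]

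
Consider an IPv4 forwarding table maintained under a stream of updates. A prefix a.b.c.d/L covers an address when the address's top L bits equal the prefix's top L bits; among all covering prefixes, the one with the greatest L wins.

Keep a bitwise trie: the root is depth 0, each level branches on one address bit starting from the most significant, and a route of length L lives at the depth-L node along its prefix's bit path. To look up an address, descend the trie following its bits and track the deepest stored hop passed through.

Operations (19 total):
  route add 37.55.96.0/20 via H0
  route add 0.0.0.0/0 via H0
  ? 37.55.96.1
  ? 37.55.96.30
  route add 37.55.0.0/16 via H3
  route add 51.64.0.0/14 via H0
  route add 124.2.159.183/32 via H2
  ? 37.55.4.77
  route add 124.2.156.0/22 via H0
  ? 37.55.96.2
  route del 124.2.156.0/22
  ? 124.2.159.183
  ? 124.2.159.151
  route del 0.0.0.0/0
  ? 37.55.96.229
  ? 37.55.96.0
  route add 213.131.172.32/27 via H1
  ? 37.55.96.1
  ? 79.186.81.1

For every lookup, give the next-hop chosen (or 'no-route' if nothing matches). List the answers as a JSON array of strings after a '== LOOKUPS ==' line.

Process each operation:
  add 37.55.96.0/20 -> H0 at depth 20
  add 0.0.0.0/0 -> H0 at depth 0
  Q 37.55.96.1: descend 00100101001101110110 ; hops seen [H0,H0] ; pick H0
  Q 37.55.96.30: descend 00100101001101110110 ; hops seen [H0,H0] ; pick H0
  add 37.55.0.0/16 -> H3 at depth 16
  add 51.64.0.0/14 -> H0 at depth 14
  add 124.2.159.183/32 -> H2 at depth 32
  Q 37.55.4.77: descend 00100101001101110 ; hops seen [H0,H3] ; pick H3
  add 124.2.156.0/22 -> H0 at depth 22
  Q 37.55.96.2: descend 00100101001101110110 ; hops seen [H0,H3,H0] ; pick H0
  - 124.2.156.0/22 clear@22
  Q 124.2.159.183: descend 01111100000000101001111110110111 ; hops seen [H0,H2] ; pick H2
  Q 124.2.159.151: descend 01111100000000101001111110 ; hops seen [H0] ; pick H0
  - 0.0.0.0/0 clear@0
  Q 37.55.96.229: descend 00100101001101110110 ; hops seen [H3,H0] ; pick H0
  Q 37.55.96.0: descend 00100101001101110110 ; hops seen [H3,H0] ; pick H0
  add 213.131.172.32/27 -> H1 at depth 27
  Q 37.55.96.1: descend 00100101001101110110 ; hops seen [H3,H0] ; pick H0
  Q 79.186.81.1: descend 01 ; hops seen [∅] ; pick no-route

== LOOKUPS ==
["H0","H0","H3","H0","H2","H0","H0","H0","H0","no-route"]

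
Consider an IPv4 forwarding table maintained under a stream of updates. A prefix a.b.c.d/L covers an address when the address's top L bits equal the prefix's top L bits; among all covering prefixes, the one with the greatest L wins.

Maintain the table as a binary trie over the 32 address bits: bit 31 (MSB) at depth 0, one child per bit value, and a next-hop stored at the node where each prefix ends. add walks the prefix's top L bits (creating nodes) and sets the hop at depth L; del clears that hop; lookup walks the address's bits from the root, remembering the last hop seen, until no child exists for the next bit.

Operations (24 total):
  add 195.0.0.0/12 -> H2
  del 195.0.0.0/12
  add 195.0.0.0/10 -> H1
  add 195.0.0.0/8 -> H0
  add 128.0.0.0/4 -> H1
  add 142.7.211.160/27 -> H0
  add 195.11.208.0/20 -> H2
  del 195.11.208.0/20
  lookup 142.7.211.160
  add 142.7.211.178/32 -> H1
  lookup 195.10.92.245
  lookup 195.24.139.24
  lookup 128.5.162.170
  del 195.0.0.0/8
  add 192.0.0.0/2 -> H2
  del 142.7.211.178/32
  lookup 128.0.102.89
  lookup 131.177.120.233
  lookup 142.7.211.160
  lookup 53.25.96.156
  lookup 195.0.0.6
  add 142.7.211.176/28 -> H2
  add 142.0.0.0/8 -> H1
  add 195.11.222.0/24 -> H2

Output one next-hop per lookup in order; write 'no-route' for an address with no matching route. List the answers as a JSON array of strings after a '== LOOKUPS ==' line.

Trace:
  + 195.0.0.0/12 (H2) depth=12
  del 195.0.0.0/12 (clear depth 12)
  + 195.0.0.0/10 (H1) depth=10
  + 195.0.0.0/8 (H0) depth=8
  + 128.0.0.0/4 (H1) depth=4
  + 142.7.211.160/27 (H0) depth=27
  + 195.11.208.0/20 (H2) depth=20
  del 195.11.208.0/20 (clear depth 20)
  Q 142.7.211.160: descend 100011100000011111010011101 ; hops seen [H1,H0] ; pick H0
  + 142.7.211.178/32 (H1) depth=32
  Q 195.10.92.245: descend 110000110000101 ; hops seen [H0,H1] ; pick H1
  Q 195.24.139.24: descend 11000011000 ; hops seen [H0,H1] ; pick H1
  Q 128.5.162.170: descend 1000 ; hops seen [H1] ; pick H1
  del 195.0.0.0/8 (clear depth 8)
  + 192.0.0.0/2 (H2) depth=2
  del 142.7.211.178/32 (clear depth 32)
  Q 128.0.102.89: descend 1000 ; hops seen [H1] ; pick H1
  Q 131.177.120.233: descend 1000 ; hops seen [H1] ; pick H1
  Q 142.7.211.160: descend 100011100000011111010011101 ; hops seen [H1,H0] ; pick H0
  Q 53.25.96.156: descend ε ; hops seen [∅] ; pick no-route
  Q 195.0.0.6: descend 110000110000 ; hops seen [H2,H1] ; pick H1
  + 142.7.211.176/28 (H2) depth=28
  + 142.0.0.0/8 (H1) depth=8
  + 195.11.222.0/24 (H2) depth=24

== LOOKUPS ==
["H0","H1","H1","H1","H1","H1","H0","no-route","H1"]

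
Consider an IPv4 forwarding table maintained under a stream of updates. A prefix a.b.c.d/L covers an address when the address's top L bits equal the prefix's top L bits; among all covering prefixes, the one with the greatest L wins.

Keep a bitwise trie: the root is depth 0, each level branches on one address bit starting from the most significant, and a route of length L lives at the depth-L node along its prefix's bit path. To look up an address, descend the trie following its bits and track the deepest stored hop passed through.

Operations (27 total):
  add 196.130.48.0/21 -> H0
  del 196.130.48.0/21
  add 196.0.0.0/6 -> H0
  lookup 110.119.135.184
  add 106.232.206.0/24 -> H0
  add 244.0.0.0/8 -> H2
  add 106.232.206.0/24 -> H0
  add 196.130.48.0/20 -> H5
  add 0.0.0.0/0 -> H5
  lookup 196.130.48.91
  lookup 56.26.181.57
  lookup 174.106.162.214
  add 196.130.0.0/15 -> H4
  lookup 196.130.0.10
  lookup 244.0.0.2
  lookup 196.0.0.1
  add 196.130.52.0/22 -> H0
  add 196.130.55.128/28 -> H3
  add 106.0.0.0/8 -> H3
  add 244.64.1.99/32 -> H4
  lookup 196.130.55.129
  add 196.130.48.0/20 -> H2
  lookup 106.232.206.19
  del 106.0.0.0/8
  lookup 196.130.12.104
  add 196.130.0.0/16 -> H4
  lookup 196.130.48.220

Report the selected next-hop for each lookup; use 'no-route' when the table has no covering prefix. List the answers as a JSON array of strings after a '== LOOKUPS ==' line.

Process each operation:
  add 196.130.48.0/21 -> H0 at depth 21
  del 196.130.48.0/21 (clear depth 21)
  add 196.0.0.0/6 -> H0 at depth 6
  Q 110.119.135.184: descend ε ; hops seen [∅] ; pick no-route
  add 106.232.206.0/24 -> H0 at depth 24
  add 244.0.0.0/8 -> H2 at depth 8
  add 106.232.206.0/24 -> H0 at depth 24
  add 196.130.48.0/20 -> H5 at depth 20
  add 0.0.0.0/0 -> H5 at depth 0
  Q 196.130.48.91: descend 110001001000001000110 ; hops seen [H5,H0,H5] ; pick H5
  Q 56.26.181.57: descend 0 ; hops seen [H5] ; pick H5
  Q 174.106.162.214: descend 1 ; hops seen [H5] ; pick H5
  add 196.130.0.0/15 -> H4 at depth 15
  Q 196.130.0.10: descend 110001001000001000 ; hops seen [H5,H0,H4] ; pick H4
  Q 244.0.0.2: descend 11110100 ; hops seen [H5,H2] ; pick H2
  Q 196.0.0.1: descend 11000100 ; hops seen [H5,H0] ; pick H0
  add 196.130.52.0/22 -> H0 at depth 22
  add 196.130.55.128/28 -> H3 at depth 28
  add 106.0.0.0/8 -> H3 at depth 8
  add 244.64.1.99/32 -> H4 at depth 32
  Q 196.130.55.129: descend 1100010010000010001101111000 ; hops seen [H5,H0,H4,H5,H0,H3] ; pick H3
  add 196.130.48.0/20 -> H2 at depth 20
  Q 106.232.206.19: descend 011010101110100011001110 ; hops seen [H5,H3,H0] ; pick H0
  del 106.0.0.0/8 (clear depth 8)
  Q 196.130.12.104: descend 110001001000001000 ; hops seen [H5,H0,H4] ; pick H4
  add 196.130.0.0/16 -> H4 at depth 16
  Q 196.130.48.220: descend 110001001000001000110 ; hops seen [H5,H0,H4,H4,H2] ; pick H2

== LOOKUPS ==
["no-route","H5","H5","H5","H4","H2","H0","H3","H0","H4","H2"]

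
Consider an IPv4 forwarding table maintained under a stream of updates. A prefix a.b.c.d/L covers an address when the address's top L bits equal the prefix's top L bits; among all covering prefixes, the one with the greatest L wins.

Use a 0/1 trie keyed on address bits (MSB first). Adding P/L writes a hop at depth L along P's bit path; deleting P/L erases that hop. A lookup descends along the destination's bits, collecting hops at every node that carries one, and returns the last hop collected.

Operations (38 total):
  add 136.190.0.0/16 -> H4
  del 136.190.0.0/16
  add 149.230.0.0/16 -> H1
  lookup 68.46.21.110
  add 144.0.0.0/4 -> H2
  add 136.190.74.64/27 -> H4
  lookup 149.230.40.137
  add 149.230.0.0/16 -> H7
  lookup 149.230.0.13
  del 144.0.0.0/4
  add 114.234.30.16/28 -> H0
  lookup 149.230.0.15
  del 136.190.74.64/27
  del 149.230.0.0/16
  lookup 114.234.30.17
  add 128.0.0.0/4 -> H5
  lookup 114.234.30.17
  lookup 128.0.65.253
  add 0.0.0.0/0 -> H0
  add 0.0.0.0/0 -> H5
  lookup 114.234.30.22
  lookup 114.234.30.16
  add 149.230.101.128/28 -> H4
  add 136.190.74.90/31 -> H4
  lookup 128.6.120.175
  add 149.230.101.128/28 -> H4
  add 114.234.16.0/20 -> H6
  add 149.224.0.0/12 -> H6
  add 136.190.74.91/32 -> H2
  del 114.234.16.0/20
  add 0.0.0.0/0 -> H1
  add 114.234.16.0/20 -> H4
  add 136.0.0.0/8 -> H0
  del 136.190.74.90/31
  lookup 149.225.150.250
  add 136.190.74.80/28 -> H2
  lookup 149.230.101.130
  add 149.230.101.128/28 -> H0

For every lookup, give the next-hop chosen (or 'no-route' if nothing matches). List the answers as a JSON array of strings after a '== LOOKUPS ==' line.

Process each operation:
  + 136.190.0.0/16 (H4) depth=16
  del 136.190.0.0/16 (clear depth 16)
  + 149.230.0.0/16 (H1) depth=16
  lookup 68.46.21.110: bits ε walk d0:- -> no-route
  + 144.0.0.0/4 (H2) depth=4
  + 136.190.74.64/27 (H4) depth=27
  lookup 149.230.40.137: bits 1001010111100110 walk d0:-→d1:-→d2:-→d3:-→d4:H2→d5:-→d6:-→d7:-→d8:-→d9:-→d10:-→d11:-→d12:-→d13:-→d14:-→d15:-→d16:H1 -> H1
  + 149.230.0.0/16 (H7) depth=16
  lookup 149.230.0.13: bits 1001010111100110 walk d0:-→d1:-→d2:-→d3:-→d4:H2→d5:-→d6:-→d7:-→d8:-→d9:-→d10:-→d11:-→d12:-→d13:-→d14:-→d15:-→d16:H7 -> H7
  del 144.0.0.0/4 (clear depth 4)
  + 114.234.30.16/28 (H0) depth=28
  lookup 149.230.0.15: bits 1001010111100110 walk d0:-→d1:-→d2:-→d3:-→d4:-→d5:-→d6:-→d7:-→d8:-→d9:-→d10:-→d11:-→d12:-→d13:-→d14:-→d15:-→d16:H7 -> H7
  del 136.190.74.64/27 (clear depth 27)
  del 149.230.0.0/16 (clear depth 16)
  lookup 114.234.30.17: bits 0111001011101010000111100001 walk d0:-→d1:-→d2:-→d3:-→d4:-→d5:-→d6:-→d7:-→d8:-→d9:-→d10:-→d11:-→d12:-→d13:-→d14:-→d15:-→d16:-→d17:-→d18:-→d19:-→d20:-→d21:-→d22:-→d23:-→d24:-→d25:-→d26:-→d27:-→d28:H0 -> H0
  + 128.0.0.0/4 (H5) depth=4
  lookup 114.234.30.17: bits 0111001011101010000111100001 walk d0:-→d1:-→d2:-→d3:-→d4:-→d5:-→d6:-→d7:-→d8:-→d9:-→d10:-→d11:-→d12:-→d13:-→d14:-→d15:-→d16:-→d17:-→d18:-→d19:-→d20:-→d21:-→d22:-→d23:-→d24:-→d25:-→d26:-→d27:-→d28:H0 -> H0
  lookup 128.0.65.253: bits 1000 walk d0:-→d1:-→d2:-→d3:-→d4:H5 -> H5
  + 0.0.0.0/0 (H0) depth=0
  + 0.0.0.0/0 (H5) depth=0
  lookup 114.234.30.22: bits 0111001011101010000111100001 walk d0:H5→d1:-→d2:-→d3:-→d4:-→d5:-→d6:-→d7:-→d8:-→d9:-→d10:-→d11:-→d12:-→d13:-→d14:-→d15:-→d16:-→d17:-→d18:-→d19:-→d20:-→d21:-→d22:-→d23:-→d24:-→d25:-→d26:-→d27:-→d28:H0 -> H0
  lookup 114.234.30.16: bits 0111001011101010000111100001 walk d0:H5→d1:-→d2:-→d3:-→d4:-→d5:-→d6:-→d7:-→d8:-→d9:-→d10:-→d11:-→d12:-→d13:-→d14:-→d15:-→d16:-→d17:-→d18:-→d19:-→d20:-→d21:-→d22:-→d23:-→d24:-→d25:-→d26:-→d27:-→d28:H0 -> H0
  + 149.230.101.128/28 (H4) depth=28
  + 136.190.74.90/31 (H4) depth=31
  lookup 128.6.120.175: bits 1000 walk d0:H5→d1:-→d2:-→d3:-→d4:H5 -> H5
  + 149.230.101.128/28 (H4) depth=28
  + 114.234.16.0/20 (H6) depth=20
  + 149.224.0.0/12 (H6) depth=12
  + 136.190.74.91/32 (H2) depth=32
  del 114.234.16.0/20 (clear depth 20)
  + 0.0.0.0/0 (H1) depth=0
  + 114.234.16.0/20 (H4) depth=20
  + 136.0.0.0/8 (H0) depth=8
  del 136.190.74.90/31 (clear depth 31)
  lookup 149.225.150.250: bits 1001010111100 walk d0:H1→d1:-→d2:-→d3:-→d4:-→d5:-→d6:-→d7:-→d8:-→d9:-→d10:-→d11:-→d12:H6→d13:- -> H6
  + 136.190.74.80/28 (H2) depth=28
  lookup 149.230.101.130: bits 1001010111100110011001011000 walk d0:H1→d1:-→d2:-→d3:-→d4:-→d5:-→d6:-→d7:-→d8:-→d9:-→d10:-→d11:-→d12:H6→d13:-→d14:-→d15:-→d16:-→d17:-→d18:-→d19:-→d20:-→d21:-→d22:-→d23:-→d24:-→d25:-→d26:-→d27:-→d28:H4 -> H4
  + 149.230.101.128/28 (H0) depth=28

== LOOKUPS ==
["no-route","H1","H7","H7","H0","H0","H5","H0","H0","H5","H6","H4"]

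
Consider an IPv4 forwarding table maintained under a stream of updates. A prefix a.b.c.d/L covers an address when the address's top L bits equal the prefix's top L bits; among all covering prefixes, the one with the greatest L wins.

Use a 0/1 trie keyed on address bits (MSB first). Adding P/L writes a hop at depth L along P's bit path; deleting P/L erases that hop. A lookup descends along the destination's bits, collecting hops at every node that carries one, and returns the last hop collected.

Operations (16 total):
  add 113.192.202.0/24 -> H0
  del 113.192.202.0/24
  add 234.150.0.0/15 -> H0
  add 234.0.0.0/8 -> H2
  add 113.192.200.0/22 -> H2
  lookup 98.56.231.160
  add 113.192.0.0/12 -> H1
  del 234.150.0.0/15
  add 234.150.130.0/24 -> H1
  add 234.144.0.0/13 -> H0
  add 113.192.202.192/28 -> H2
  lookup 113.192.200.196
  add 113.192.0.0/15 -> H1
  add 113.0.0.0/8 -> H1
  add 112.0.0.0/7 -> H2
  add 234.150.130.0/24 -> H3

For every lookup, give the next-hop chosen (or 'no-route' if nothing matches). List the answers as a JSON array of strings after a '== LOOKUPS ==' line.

Process each operation:
  add 113.192.202.0/24 -> H0 at depth 24
  - 113.192.202.0/24 clear@24
  add 234.150.0.0/15 -> H0 at depth 15
  add 234.0.0.0/8 -> H2 at depth 8
  add 113.192.200.0/22 -> H2 at depth 22
  ? 98.56.231.160  path d0:-→d1:-→d2:-→d3:-  best=no-route
  add 113.192.0.0/12 -> H1 at depth 12
  - 234.150.0.0/15 clear@15
  add 234.150.130.0/24 -> H1 at depth 24
  add 234.144.0.0/13 -> H0 at depth 13
  add 113.192.202.192/28 -> H2 at depth 28
  ? 113.192.200.196  path d0:-→d1:-→d2:-→d3:-→d4:-→d5:-→d6:-→d7:-→d8:-→d9:-→d10:-→d11:-→d12:H1→d13:-→d14:-→d15:-→d16:-→d17:-→d18:-→d19:-→d20:-→d21:-→d22:H2  best=H2
  add 113.192.0.0/15 -> H1 at depth 15
  add 113.0.0.0/8 -> H1 at depth 8
  add 112.0.0.0/7 -> H2 at depth 7
  add 234.150.130.0/24 -> H3 at depth 24

== LOOKUPS ==
["no-route","H2"]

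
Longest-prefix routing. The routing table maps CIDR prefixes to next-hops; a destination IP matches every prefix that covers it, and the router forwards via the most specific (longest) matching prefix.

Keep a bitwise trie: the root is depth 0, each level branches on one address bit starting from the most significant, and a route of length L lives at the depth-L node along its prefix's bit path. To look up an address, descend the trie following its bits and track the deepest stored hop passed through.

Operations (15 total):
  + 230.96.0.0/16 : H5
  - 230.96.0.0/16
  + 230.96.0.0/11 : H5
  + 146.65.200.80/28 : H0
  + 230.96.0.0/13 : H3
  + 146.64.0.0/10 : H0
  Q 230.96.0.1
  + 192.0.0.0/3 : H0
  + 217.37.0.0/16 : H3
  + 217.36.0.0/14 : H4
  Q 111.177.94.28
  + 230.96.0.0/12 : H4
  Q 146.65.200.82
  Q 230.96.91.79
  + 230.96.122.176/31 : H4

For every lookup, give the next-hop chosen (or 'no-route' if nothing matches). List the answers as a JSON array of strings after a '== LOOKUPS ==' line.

Apply in order:
  + 230.96.0.0/16 (H5) depth=16
  - 230.96.0.0/16 clear@16
  + 230.96.0.0/11 (H5) depth=11
  + 146.65.200.80/28 (H0) depth=28
  + 230.96.0.0/13 (H3) depth=13
  + 146.64.0.0/10 (H0) depth=10
  lookup 230.96.0.1: bits 1110011001100000 walk d0:-→d1:-→d2:-→d3:-→d4:-→d5:-→d6:-→d7:-→d8:-→d9:-→d10:-→d11:H5→d12:-→d13:H3→d14:-→d15:-→d16:- -> H3
  + 192.0.0.0/3 (H0) depth=3
  + 217.37.0.0/16 (H3) depth=16
  + 217.36.0.0/14 (H4) depth=14
  lookup 111.177.94.28: bits ε walk d0:- -> no-route
  + 230.96.0.0/12 (H4) depth=12
  lookup 146.65.200.82: bits 1001001001000001110010000101 walk d0:-→d1:-→d2:-→d3:-→d4:-→d5:-→d6:-→d7:-→d8:-→d9:-→d10:H0→d11:-→d12:-→d13:-→d14:-→d15:-→d16:-→d17:-→d18:-→d19:-→d20:-→d21:-→d22:-→d23:-→d24:-→d25:-→d26:-→d27:-→d28:H0 -> H0
  lookup 230.96.91.79: bits 1110011001100000 walk d0:-→d1:-→d2:-→d3:-→d4:-→d5:-→d6:-→d7:-→d8:-→d9:-→d10:-→d11:H5→d12:H4→d13:H3→d14:-→d15:-→d16:- -> H3
  + 230.96.122.176/31 (H4) depth=31

== LOOKUPS ==
["H3","no-route","H0","H3"]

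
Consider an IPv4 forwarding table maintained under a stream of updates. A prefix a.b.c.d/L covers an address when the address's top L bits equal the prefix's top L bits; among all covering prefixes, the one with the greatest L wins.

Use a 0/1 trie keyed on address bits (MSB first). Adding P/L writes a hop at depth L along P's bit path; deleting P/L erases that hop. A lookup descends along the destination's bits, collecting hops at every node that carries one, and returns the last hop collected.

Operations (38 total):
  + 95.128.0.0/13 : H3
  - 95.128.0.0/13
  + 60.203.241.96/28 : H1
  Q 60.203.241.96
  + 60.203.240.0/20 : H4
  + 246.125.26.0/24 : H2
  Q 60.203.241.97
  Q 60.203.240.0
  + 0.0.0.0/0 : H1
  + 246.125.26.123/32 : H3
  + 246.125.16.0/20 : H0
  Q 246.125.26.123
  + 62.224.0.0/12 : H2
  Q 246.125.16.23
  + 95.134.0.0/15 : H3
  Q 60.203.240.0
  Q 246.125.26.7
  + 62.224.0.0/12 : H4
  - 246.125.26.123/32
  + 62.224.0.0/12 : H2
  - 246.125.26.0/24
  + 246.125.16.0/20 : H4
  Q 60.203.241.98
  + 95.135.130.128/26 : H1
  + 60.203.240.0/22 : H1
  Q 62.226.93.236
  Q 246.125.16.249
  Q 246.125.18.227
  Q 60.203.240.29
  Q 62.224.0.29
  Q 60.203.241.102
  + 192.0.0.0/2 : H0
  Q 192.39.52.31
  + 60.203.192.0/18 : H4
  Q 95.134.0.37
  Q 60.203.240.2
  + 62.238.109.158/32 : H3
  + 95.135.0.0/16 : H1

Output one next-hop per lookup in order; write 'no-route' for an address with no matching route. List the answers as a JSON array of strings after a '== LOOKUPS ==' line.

Apply in order:
  add 95.128.0.0/13 -> H3 at depth 13
  - 95.128.0.0/13 clear@13
  add 60.203.241.96/28 -> H1 at depth 28
  Q 60.203.241.96: descend 0011110011001011111100010110 ; hops seen [H1] ; pick H1
  add 60.203.240.0/20 -> H4 at depth 20
  add 246.125.26.0/24 -> H2 at depth 24
  Q 60.203.241.97: descend 0011110011001011111100010110 ; hops seen [H4,H1] ; pick H1
  Q 60.203.240.0: descend 00111100110010111111000 ; hops seen [H4] ; pick H4
  add 0.0.0.0/0 -> H1 at depth 0
  add 246.125.26.123/32 -> H3 at depth 32
  add 246.125.16.0/20 -> H0 at depth 20
  Q 246.125.26.123: descend 11110110011111010001101001111011 ; hops seen [H1,H0,H2,H3] ; pick H3
  add 62.224.0.0/12 -> H2 at depth 12
  Q 246.125.16.23: descend 11110110011111010001 ; hops seen [H1,H0] ; pick H0
  add 95.134.0.0/15 -> H3 at depth 15
  Q 60.203.240.0: descend 00111100110010111111000 ; hops seen [H1,H4] ; pick H4
  Q 246.125.26.7: descend 1111011001111101000110100 ; hops seen [H1,H0,H2] ; pick H2
  add 62.224.0.0/12 -> H4 at depth 12
  - 246.125.26.123/32 clear@32
  add 62.224.0.0/12 -> H2 at depth 12
  - 246.125.26.0/24 clear@24
  add 246.125.16.0/20 -> H4 at depth 20
  Q 60.203.241.98: descend 0011110011001011111100010110 ; hops seen [H1,H4,H1] ; pick H1
  add 95.135.130.128/26 -> H1 at depth 26
  add 60.203.240.0/22 -> H1 at depth 22
  Q 62.226.93.236: descend 001111101110 ; hops seen [H1,H2] ; pick H2
  Q 246.125.16.249: descend 11110110011111010001 ; hops seen [H1,H4] ; pick H4
  Q 246.125.18.227: descend 11110110011111010001 ; hops seen [H1,H4] ; pick H4
  Q 60.203.240.29: descend 00111100110010111111000 ; hops seen [H1,H4,H1] ; pick H1
  Q 62.224.0.29: descend 001111101110 ; hops seen [H1,H2] ; pick H2
  Q 60.203.241.102: descend 0011110011001011111100010110 ; hops seen [H1,H4,H1,H1] ; pick H1
  add 192.0.0.0/2 -> H0 at depth 2
  Q 192.39.52.31: descend 11 ; hops seen [H1,H0] ; pick H0
  add 60.203.192.0/18 -> H4 at depth 18
  Q 95.134.0.37: descend 010111111000011 ; hops seen [H1,H3] ; pick H3
  Q 60.203.240.2: descend 00111100110010111111000 ; hops seen [H1,H4,H4,H1] ; pick H1
  add 62.238.109.158/32 -> H3 at depth 32
  add 95.135.0.0/16 -> H1 at depth 16

== LOOKUPS ==
["H1","H1","H4","H3","H0","H4","H2","H1","H2","H4","H4","H1","H2","H1","H0","H3","H1"]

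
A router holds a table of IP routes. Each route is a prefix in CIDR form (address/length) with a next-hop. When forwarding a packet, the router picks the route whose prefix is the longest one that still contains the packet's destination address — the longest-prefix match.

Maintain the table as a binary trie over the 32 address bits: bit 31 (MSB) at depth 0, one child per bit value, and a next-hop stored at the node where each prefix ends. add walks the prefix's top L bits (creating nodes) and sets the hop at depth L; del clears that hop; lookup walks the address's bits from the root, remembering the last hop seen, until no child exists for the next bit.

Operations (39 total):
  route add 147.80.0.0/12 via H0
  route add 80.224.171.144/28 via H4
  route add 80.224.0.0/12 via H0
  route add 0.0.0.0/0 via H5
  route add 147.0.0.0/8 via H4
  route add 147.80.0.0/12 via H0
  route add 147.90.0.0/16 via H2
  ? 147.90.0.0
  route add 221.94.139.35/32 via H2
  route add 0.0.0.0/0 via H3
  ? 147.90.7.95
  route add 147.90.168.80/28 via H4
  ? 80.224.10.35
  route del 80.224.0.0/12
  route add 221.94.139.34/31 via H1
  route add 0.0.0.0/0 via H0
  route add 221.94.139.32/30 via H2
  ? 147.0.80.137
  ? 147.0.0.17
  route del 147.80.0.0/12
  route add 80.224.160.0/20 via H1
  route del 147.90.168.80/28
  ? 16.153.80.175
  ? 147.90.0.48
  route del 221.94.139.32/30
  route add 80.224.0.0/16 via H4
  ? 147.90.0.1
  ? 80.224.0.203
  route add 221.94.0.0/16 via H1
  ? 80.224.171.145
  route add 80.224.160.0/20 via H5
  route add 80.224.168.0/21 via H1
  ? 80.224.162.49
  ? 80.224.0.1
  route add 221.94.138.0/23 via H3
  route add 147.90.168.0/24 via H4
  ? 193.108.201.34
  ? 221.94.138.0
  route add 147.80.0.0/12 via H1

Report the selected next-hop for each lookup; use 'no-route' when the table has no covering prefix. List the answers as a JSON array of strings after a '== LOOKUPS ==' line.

Apply in order:
  + 147.80.0.0/12 (H0) depth=12
  + 80.224.171.144/28 (H4) depth=28
  + 80.224.0.0/12 (H0) depth=12
  + 0.0.0.0/0 (H5) depth=0
  + 147.0.0.0/8 (H4) depth=8
  + 147.80.0.0/12 (H0) depth=12
  + 147.90.0.0/16 (H2) depth=16
  Q 147.90.0.0: descend 1001001101011010 ; hops seen [H5,H4,H0,H2] ; pick H2
  + 221.94.139.35/32 (H2) depth=32
  + 0.0.0.0/0 (H3) depth=0
  Q 147.90.7.95: descend 1001001101011010 ; hops seen [H3,H4,H0,H2] ; pick H2
  + 147.90.168.80/28 (H4) depth=28
  Q 80.224.10.35: descend 0101000011100000 ; hops seen [H3,H0] ; pick H0
  - 80.224.0.0/12 clear@12
  + 221.94.139.34/31 (H1) depth=31
  + 0.0.0.0/0 (H0) depth=0
  + 221.94.139.32/30 (H2) depth=30
  Q 147.0.80.137: descend 100100110 ; hops seen [H0,H4] ; pick H4
  Q 147.0.0.17: descend 100100110 ; hops seen [H0,H4] ; pick H4
  - 147.80.0.0/12 clear@12
  + 80.224.160.0/20 (H1) depth=20
  - 147.90.168.80/28 clear@28
  Q 16.153.80.175: descend 0 ; hops seen [H0] ; pick H0
  Q 147.90.0.48: descend 1001001101011010 ; hops seen [H0,H4,H2] ; pick H2
  - 221.94.139.32/30 clear@30
  + 80.224.0.0/16 (H4) depth=16
  Q 147.90.0.1: descend 1001001101011010 ; hops seen [H0,H4,H2] ; pick H2
  Q 80.224.0.203: descend 0101000011100000 ; hops seen [H0,H4] ; pick H4
  + 221.94.0.0/16 (H1) depth=16
  Q 80.224.171.145: descend 0101000011100000101010111001 ; hops seen [H0,H4,H1,H4] ; pick H4
  + 80.224.160.0/20 (H5) depth=20
  + 80.224.168.0/21 (H1) depth=21
  Q 80.224.162.49: descend 01010000111000001010 ; hops seen [H0,H4,H5] ; pick H5
  Q 80.224.0.1: descend 0101000011100000 ; hops seen [H0,H4] ; pick H4
  + 221.94.138.0/23 (H3) depth=23
  + 147.90.168.0/24 (H4) depth=24
  Q 193.108.201.34: descend 110 ; hops seen [H0] ; pick H0
  Q 221.94.138.0: descend 11011101010111101000101 ; hops seen [H0,H1,H3] ; pick H3
  + 147.80.0.0/12 (H1) depth=12

== LOOKUPS ==
["H2","H2","H0","H4","H4","H0","H2","H2","H4","H4","H5","H4","H0","H3"]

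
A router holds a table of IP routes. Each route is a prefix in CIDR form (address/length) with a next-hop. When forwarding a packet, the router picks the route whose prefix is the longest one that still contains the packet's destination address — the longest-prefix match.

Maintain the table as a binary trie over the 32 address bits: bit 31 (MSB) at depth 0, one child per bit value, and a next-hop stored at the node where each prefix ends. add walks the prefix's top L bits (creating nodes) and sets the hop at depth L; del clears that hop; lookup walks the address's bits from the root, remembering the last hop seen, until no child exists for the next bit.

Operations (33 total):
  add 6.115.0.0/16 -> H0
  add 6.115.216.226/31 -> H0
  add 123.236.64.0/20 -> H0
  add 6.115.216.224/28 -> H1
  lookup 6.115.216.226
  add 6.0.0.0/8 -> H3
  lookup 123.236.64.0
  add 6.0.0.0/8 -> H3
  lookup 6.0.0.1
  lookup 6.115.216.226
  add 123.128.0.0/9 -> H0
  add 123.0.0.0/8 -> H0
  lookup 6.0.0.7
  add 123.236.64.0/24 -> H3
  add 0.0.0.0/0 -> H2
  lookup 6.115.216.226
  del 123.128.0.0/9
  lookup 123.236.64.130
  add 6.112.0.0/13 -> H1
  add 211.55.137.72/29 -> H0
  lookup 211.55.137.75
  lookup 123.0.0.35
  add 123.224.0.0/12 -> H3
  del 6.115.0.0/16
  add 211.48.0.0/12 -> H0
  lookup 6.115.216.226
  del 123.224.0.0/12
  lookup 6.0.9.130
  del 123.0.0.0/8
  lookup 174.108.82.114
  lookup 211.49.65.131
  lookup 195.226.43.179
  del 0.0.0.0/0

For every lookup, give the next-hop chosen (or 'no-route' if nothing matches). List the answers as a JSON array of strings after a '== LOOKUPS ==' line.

Process each operation:
  add 6.115.0.0/16 -> H0 at depth 16
  add 6.115.216.226/31 -> H0 at depth 31
  add 123.236.64.0/20 -> H0 at depth 20
  add 6.115.216.224/28 -> H1 at depth 28
  ? 6.115.216.226  path d0:-→d1:-→d2:-→d3:-→d4:-→d5:-→d6:-→d7:-→d8:-→d9:-→d10:-→d11:-→d12:-→d13:-→d14:-→d15:-→d16:H0→d17:-→d18:-→d19:-→d20:-→d21:-→d22:-→d23:-→d24:-→d25:-→d26:-→d27:-→d28:H1→d29:-→d30:-→d31:H0  best=H0
  add 6.0.0.0/8 -> H3 at depth 8
  ? 123.236.64.0  path d0:-→d1:-→d2:-→d3:-→d4:-→d5:-→d6:-→d7:-→d8:-→d9:-→d10:-→d11:-→d12:-→d13:-→d14:-→d15:-→d16:-→d17:-→d18:-→d19:-→d20:H0  best=H0
  add 6.0.0.0/8 -> H3 at depth 8
  ? 6.0.0.1  path d0:-→d1:-→d2:-→d3:-→d4:-→d5:-→d6:-→d7:-→d8:H3→d9:-  best=H3
  ? 6.115.216.226  path d0:-→d1:-→d2:-→d3:-→d4:-→d5:-→d6:-→d7:-→d8:H3→d9:-→d10:-→d11:-→d12:-→d13:-→d14:-→d15:-→d16:H0→d17:-→d18:-→d19:-→d20:-→d21:-→d22:-→d23:-→d24:-→d25:-→d26:-→d27:-→d28:H1→d29:-→d30:-→d31:H0  best=H0
  add 123.128.0.0/9 -> H0 at depth 9
  add 123.0.0.0/8 -> H0 at depth 8
  ? 6.0.0.7  path d0:-→d1:-→d2:-→d3:-→d4:-→d5:-→d6:-→d7:-→d8:H3→d9:-  best=H3
  add 123.236.64.0/24 -> H3 at depth 24
  add 0.0.0.0/0 -> H2 at depth 0
  ? 6.115.216.226  path d0:H2→d1:-→d2:-→d3:-→d4:-→d5:-→d6:-→d7:-→d8:H3→d9:-→d10:-→d11:-→d12:-→d13:-→d14:-→d15:-→d16:H0→d17:-→d18:-→d19:-→d20:-→d21:-→d22:-→d23:-→d24:-→d25:-→d26:-→d27:-→d28:H1→d29:-→d30:-→d31:H0  best=H0
  del 123.128.0.0/9 (clear depth 9)
  ? 123.236.64.130  path d0:H2→d1:-→d2:-→d3:-→d4:-→d5:-→d6:-→d7:-→d8:H0→d9:-→d10:-→d11:-→d12:-→d13:-→d14:-→d15:-→d16:-→d17:-→d18:-→d19:-→d20:H0→d21:-→d22:-→d23:-→d24:H3  best=H3
  add 6.112.0.0/13 -> H1 at depth 13
  add 211.55.137.72/29 -> H0 at depth 29
  ? 211.55.137.75  path d0:H2→d1:-→d2:-→d3:-→d4:-→d5:-→d6:-→d7:-→d8:-→d9:-→d10:-→d11:-→d12:-→d13:-→d14:-→d15:-→d16:-→d17:-→d18:-→d19:-→d20:-→d21:-→d22:-→d23:-→d24:-→d25:-→d26:-→d27:-→d28:-→d29:H0  best=H0
  ? 123.0.0.35  path d0:H2→d1:-→d2:-→d3:-→d4:-→d5:-→d6:-→d7:-→d8:H0  best=H0
  add 123.224.0.0/12 -> H3 at depth 12
  del 6.115.0.0/16 (clear depth 16)
  add 211.48.0.0/12 -> H0 at depth 12
  ? 6.115.216.226  path d0:H2→d1:-→d2:-→d3:-→d4:-→d5:-→d6:-→d7:-→d8:H3→d9:-→d10:-→d11:-→d12:-→d13:H1→d14:-→d15:-→d16:-→d17:-→d18:-→d19:-→d20:-→d21:-→d22:-→d23:-→d24:-→d25:-→d26:-→d27:-→d28:H1→d29:-→d30:-→d31:H0  best=H0
  del 123.224.0.0/12 (clear depth 12)
  ? 6.0.9.130  path d0:H2→d1:-→d2:-→d3:-→d4:-→d5:-→d6:-→d7:-→d8:H3→d9:-  best=H3
  del 123.0.0.0/8 (clear depth 8)
  ? 174.108.82.114  path d0:H2→d1:-  best=H2
  ? 211.49.65.131  path d0:H2→d1:-→d2:-→d3:-→d4:-→d5:-→d6:-→d7:-→d8:-→d9:-→d10:-→d11:-→d12:H0→d13:-  best=H0
  ? 195.226.43.179  path d0:H2→d1:-→d2:-→d3:-  best=H2
  del 0.0.0.0/0 (clear depth 0)

== LOOKUPS ==
["H0","H0","H3","H0","H3","H0","H3","H0","H0","H0","H3","H2","H0","H2"]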